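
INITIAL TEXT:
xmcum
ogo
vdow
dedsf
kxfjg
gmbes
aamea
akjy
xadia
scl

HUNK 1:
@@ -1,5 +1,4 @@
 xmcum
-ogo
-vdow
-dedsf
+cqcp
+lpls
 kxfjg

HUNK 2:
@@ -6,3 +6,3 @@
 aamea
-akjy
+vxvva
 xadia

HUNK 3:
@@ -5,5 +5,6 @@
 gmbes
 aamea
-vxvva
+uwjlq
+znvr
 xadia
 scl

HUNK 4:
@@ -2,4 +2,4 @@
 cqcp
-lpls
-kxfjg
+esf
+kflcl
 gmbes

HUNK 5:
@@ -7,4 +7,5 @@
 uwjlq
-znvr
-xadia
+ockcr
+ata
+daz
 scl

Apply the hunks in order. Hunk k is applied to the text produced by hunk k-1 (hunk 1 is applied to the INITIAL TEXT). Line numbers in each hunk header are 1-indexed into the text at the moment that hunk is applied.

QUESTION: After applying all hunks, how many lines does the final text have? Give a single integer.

Hunk 1: at line 1 remove [ogo,vdow,dedsf] add [cqcp,lpls] -> 9 lines: xmcum cqcp lpls kxfjg gmbes aamea akjy xadia scl
Hunk 2: at line 6 remove [akjy] add [vxvva] -> 9 lines: xmcum cqcp lpls kxfjg gmbes aamea vxvva xadia scl
Hunk 3: at line 5 remove [vxvva] add [uwjlq,znvr] -> 10 lines: xmcum cqcp lpls kxfjg gmbes aamea uwjlq znvr xadia scl
Hunk 4: at line 2 remove [lpls,kxfjg] add [esf,kflcl] -> 10 lines: xmcum cqcp esf kflcl gmbes aamea uwjlq znvr xadia scl
Hunk 5: at line 7 remove [znvr,xadia] add [ockcr,ata,daz] -> 11 lines: xmcum cqcp esf kflcl gmbes aamea uwjlq ockcr ata daz scl
Final line count: 11

Answer: 11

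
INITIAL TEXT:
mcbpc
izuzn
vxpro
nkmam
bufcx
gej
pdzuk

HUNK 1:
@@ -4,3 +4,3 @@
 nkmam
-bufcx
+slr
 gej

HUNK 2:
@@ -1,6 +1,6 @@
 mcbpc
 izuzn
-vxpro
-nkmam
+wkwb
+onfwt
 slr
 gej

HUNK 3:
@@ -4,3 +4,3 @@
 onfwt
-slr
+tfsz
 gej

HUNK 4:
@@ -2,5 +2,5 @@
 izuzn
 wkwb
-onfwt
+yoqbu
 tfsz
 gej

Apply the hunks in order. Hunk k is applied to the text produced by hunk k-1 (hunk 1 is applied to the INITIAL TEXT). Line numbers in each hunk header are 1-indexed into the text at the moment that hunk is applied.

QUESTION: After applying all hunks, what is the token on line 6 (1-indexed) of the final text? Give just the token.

Answer: gej

Derivation:
Hunk 1: at line 4 remove [bufcx] add [slr] -> 7 lines: mcbpc izuzn vxpro nkmam slr gej pdzuk
Hunk 2: at line 1 remove [vxpro,nkmam] add [wkwb,onfwt] -> 7 lines: mcbpc izuzn wkwb onfwt slr gej pdzuk
Hunk 3: at line 4 remove [slr] add [tfsz] -> 7 lines: mcbpc izuzn wkwb onfwt tfsz gej pdzuk
Hunk 4: at line 2 remove [onfwt] add [yoqbu] -> 7 lines: mcbpc izuzn wkwb yoqbu tfsz gej pdzuk
Final line 6: gej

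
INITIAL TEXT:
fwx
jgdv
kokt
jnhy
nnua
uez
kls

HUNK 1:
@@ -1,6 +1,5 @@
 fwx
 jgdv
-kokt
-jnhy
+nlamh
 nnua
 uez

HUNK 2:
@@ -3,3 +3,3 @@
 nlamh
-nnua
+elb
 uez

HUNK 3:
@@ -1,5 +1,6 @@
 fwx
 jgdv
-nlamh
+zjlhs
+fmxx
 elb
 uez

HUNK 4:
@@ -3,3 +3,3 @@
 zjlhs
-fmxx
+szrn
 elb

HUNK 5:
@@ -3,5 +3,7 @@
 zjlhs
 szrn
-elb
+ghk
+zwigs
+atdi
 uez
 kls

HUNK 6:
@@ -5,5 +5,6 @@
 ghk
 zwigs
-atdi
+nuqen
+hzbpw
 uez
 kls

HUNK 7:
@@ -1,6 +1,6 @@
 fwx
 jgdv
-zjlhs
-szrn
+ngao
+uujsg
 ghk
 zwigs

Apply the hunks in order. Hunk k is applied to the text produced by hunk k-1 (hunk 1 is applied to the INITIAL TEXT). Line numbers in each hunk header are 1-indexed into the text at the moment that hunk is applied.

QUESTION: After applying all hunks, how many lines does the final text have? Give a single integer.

Answer: 10

Derivation:
Hunk 1: at line 1 remove [kokt,jnhy] add [nlamh] -> 6 lines: fwx jgdv nlamh nnua uez kls
Hunk 2: at line 3 remove [nnua] add [elb] -> 6 lines: fwx jgdv nlamh elb uez kls
Hunk 3: at line 1 remove [nlamh] add [zjlhs,fmxx] -> 7 lines: fwx jgdv zjlhs fmxx elb uez kls
Hunk 4: at line 3 remove [fmxx] add [szrn] -> 7 lines: fwx jgdv zjlhs szrn elb uez kls
Hunk 5: at line 3 remove [elb] add [ghk,zwigs,atdi] -> 9 lines: fwx jgdv zjlhs szrn ghk zwigs atdi uez kls
Hunk 6: at line 5 remove [atdi] add [nuqen,hzbpw] -> 10 lines: fwx jgdv zjlhs szrn ghk zwigs nuqen hzbpw uez kls
Hunk 7: at line 1 remove [zjlhs,szrn] add [ngao,uujsg] -> 10 lines: fwx jgdv ngao uujsg ghk zwigs nuqen hzbpw uez kls
Final line count: 10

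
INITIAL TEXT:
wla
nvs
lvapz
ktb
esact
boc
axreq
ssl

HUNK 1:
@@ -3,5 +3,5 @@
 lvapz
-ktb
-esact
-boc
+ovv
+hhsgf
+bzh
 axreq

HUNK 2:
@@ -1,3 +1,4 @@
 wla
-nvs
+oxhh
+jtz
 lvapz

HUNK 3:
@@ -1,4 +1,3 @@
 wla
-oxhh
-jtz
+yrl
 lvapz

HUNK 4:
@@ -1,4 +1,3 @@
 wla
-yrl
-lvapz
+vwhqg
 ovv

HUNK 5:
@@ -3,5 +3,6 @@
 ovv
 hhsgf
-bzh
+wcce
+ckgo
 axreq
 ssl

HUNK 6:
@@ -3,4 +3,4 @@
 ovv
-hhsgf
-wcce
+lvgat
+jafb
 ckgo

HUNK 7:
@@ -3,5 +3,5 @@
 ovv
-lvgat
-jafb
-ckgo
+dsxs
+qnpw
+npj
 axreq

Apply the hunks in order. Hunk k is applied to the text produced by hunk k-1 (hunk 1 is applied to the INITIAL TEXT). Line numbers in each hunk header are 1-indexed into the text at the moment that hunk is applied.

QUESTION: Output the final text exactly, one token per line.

Hunk 1: at line 3 remove [ktb,esact,boc] add [ovv,hhsgf,bzh] -> 8 lines: wla nvs lvapz ovv hhsgf bzh axreq ssl
Hunk 2: at line 1 remove [nvs] add [oxhh,jtz] -> 9 lines: wla oxhh jtz lvapz ovv hhsgf bzh axreq ssl
Hunk 3: at line 1 remove [oxhh,jtz] add [yrl] -> 8 lines: wla yrl lvapz ovv hhsgf bzh axreq ssl
Hunk 4: at line 1 remove [yrl,lvapz] add [vwhqg] -> 7 lines: wla vwhqg ovv hhsgf bzh axreq ssl
Hunk 5: at line 3 remove [bzh] add [wcce,ckgo] -> 8 lines: wla vwhqg ovv hhsgf wcce ckgo axreq ssl
Hunk 6: at line 3 remove [hhsgf,wcce] add [lvgat,jafb] -> 8 lines: wla vwhqg ovv lvgat jafb ckgo axreq ssl
Hunk 7: at line 3 remove [lvgat,jafb,ckgo] add [dsxs,qnpw,npj] -> 8 lines: wla vwhqg ovv dsxs qnpw npj axreq ssl

Answer: wla
vwhqg
ovv
dsxs
qnpw
npj
axreq
ssl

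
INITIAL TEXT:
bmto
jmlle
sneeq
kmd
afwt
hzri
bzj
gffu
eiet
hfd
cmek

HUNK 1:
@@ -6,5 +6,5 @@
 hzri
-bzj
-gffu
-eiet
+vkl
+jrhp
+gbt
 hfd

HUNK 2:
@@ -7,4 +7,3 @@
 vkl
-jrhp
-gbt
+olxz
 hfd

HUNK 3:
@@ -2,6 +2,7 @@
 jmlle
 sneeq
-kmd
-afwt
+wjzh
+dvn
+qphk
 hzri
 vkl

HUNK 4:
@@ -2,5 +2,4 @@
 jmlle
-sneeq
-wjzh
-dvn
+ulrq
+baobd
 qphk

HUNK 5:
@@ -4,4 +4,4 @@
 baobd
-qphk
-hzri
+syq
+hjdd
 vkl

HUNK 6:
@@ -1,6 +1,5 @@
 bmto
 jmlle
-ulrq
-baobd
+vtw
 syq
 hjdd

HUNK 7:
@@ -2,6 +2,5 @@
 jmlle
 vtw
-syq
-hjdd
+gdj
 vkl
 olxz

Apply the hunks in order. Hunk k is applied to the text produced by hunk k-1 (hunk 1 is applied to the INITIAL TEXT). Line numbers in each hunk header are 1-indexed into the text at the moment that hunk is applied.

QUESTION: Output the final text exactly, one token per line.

Hunk 1: at line 6 remove [bzj,gffu,eiet] add [vkl,jrhp,gbt] -> 11 lines: bmto jmlle sneeq kmd afwt hzri vkl jrhp gbt hfd cmek
Hunk 2: at line 7 remove [jrhp,gbt] add [olxz] -> 10 lines: bmto jmlle sneeq kmd afwt hzri vkl olxz hfd cmek
Hunk 3: at line 2 remove [kmd,afwt] add [wjzh,dvn,qphk] -> 11 lines: bmto jmlle sneeq wjzh dvn qphk hzri vkl olxz hfd cmek
Hunk 4: at line 2 remove [sneeq,wjzh,dvn] add [ulrq,baobd] -> 10 lines: bmto jmlle ulrq baobd qphk hzri vkl olxz hfd cmek
Hunk 5: at line 4 remove [qphk,hzri] add [syq,hjdd] -> 10 lines: bmto jmlle ulrq baobd syq hjdd vkl olxz hfd cmek
Hunk 6: at line 1 remove [ulrq,baobd] add [vtw] -> 9 lines: bmto jmlle vtw syq hjdd vkl olxz hfd cmek
Hunk 7: at line 2 remove [syq,hjdd] add [gdj] -> 8 lines: bmto jmlle vtw gdj vkl olxz hfd cmek

Answer: bmto
jmlle
vtw
gdj
vkl
olxz
hfd
cmek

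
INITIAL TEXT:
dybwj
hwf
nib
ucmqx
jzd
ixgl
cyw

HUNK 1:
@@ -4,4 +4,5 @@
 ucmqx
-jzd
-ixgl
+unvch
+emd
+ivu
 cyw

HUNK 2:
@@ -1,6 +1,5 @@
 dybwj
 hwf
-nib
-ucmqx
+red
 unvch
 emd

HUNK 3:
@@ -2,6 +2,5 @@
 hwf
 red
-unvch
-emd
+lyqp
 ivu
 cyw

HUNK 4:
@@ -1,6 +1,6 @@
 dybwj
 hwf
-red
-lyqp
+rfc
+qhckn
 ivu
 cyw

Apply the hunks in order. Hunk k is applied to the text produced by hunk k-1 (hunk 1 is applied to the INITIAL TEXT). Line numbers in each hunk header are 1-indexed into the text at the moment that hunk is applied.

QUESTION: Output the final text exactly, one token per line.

Answer: dybwj
hwf
rfc
qhckn
ivu
cyw

Derivation:
Hunk 1: at line 4 remove [jzd,ixgl] add [unvch,emd,ivu] -> 8 lines: dybwj hwf nib ucmqx unvch emd ivu cyw
Hunk 2: at line 1 remove [nib,ucmqx] add [red] -> 7 lines: dybwj hwf red unvch emd ivu cyw
Hunk 3: at line 2 remove [unvch,emd] add [lyqp] -> 6 lines: dybwj hwf red lyqp ivu cyw
Hunk 4: at line 1 remove [red,lyqp] add [rfc,qhckn] -> 6 lines: dybwj hwf rfc qhckn ivu cyw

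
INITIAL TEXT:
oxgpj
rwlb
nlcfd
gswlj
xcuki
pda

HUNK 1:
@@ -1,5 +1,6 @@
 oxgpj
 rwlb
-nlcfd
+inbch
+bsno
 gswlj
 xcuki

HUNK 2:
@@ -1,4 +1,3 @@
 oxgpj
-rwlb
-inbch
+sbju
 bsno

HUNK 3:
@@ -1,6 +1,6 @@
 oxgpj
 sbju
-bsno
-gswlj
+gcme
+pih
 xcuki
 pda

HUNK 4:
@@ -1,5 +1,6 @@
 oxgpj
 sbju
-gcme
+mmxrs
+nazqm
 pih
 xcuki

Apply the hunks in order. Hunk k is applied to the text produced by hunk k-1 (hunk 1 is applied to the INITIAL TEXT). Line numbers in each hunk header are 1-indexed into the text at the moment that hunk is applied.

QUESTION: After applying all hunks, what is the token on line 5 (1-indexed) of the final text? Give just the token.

Answer: pih

Derivation:
Hunk 1: at line 1 remove [nlcfd] add [inbch,bsno] -> 7 lines: oxgpj rwlb inbch bsno gswlj xcuki pda
Hunk 2: at line 1 remove [rwlb,inbch] add [sbju] -> 6 lines: oxgpj sbju bsno gswlj xcuki pda
Hunk 3: at line 1 remove [bsno,gswlj] add [gcme,pih] -> 6 lines: oxgpj sbju gcme pih xcuki pda
Hunk 4: at line 1 remove [gcme] add [mmxrs,nazqm] -> 7 lines: oxgpj sbju mmxrs nazqm pih xcuki pda
Final line 5: pih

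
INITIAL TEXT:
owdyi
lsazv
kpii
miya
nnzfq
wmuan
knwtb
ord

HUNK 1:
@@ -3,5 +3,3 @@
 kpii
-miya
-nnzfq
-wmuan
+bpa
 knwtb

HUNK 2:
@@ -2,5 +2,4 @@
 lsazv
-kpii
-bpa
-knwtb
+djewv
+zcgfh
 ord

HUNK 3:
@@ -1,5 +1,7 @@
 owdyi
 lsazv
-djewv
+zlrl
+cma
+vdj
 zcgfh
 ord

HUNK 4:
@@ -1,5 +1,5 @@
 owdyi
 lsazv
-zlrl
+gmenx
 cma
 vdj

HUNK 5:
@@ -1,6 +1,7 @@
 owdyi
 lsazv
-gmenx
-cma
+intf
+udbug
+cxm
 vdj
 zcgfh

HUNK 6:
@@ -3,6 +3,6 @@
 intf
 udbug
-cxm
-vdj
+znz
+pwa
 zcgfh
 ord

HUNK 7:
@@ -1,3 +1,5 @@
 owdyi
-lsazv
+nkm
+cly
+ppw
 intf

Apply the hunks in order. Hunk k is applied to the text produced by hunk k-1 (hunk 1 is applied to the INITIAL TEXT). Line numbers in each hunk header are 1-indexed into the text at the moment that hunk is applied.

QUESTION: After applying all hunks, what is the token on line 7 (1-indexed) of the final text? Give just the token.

Answer: znz

Derivation:
Hunk 1: at line 3 remove [miya,nnzfq,wmuan] add [bpa] -> 6 lines: owdyi lsazv kpii bpa knwtb ord
Hunk 2: at line 2 remove [kpii,bpa,knwtb] add [djewv,zcgfh] -> 5 lines: owdyi lsazv djewv zcgfh ord
Hunk 3: at line 1 remove [djewv] add [zlrl,cma,vdj] -> 7 lines: owdyi lsazv zlrl cma vdj zcgfh ord
Hunk 4: at line 1 remove [zlrl] add [gmenx] -> 7 lines: owdyi lsazv gmenx cma vdj zcgfh ord
Hunk 5: at line 1 remove [gmenx,cma] add [intf,udbug,cxm] -> 8 lines: owdyi lsazv intf udbug cxm vdj zcgfh ord
Hunk 6: at line 3 remove [cxm,vdj] add [znz,pwa] -> 8 lines: owdyi lsazv intf udbug znz pwa zcgfh ord
Hunk 7: at line 1 remove [lsazv] add [nkm,cly,ppw] -> 10 lines: owdyi nkm cly ppw intf udbug znz pwa zcgfh ord
Final line 7: znz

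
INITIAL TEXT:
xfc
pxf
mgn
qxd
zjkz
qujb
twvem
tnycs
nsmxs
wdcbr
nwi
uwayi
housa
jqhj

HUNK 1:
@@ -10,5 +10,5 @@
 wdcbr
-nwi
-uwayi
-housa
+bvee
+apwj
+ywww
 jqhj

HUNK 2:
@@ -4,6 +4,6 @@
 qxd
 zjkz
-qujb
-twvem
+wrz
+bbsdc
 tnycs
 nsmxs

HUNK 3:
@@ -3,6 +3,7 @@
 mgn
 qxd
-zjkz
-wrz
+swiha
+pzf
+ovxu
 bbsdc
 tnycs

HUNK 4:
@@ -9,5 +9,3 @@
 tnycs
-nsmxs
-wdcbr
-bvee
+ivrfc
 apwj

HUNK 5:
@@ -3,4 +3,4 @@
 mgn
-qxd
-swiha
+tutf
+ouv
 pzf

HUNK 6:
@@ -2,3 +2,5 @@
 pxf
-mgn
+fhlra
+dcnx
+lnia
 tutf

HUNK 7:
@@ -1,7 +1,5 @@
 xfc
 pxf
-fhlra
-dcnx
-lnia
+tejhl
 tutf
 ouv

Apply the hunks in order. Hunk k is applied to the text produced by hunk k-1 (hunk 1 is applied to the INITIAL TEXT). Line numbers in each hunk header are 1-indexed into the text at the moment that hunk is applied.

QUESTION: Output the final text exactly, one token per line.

Hunk 1: at line 10 remove [nwi,uwayi,housa] add [bvee,apwj,ywww] -> 14 lines: xfc pxf mgn qxd zjkz qujb twvem tnycs nsmxs wdcbr bvee apwj ywww jqhj
Hunk 2: at line 4 remove [qujb,twvem] add [wrz,bbsdc] -> 14 lines: xfc pxf mgn qxd zjkz wrz bbsdc tnycs nsmxs wdcbr bvee apwj ywww jqhj
Hunk 3: at line 3 remove [zjkz,wrz] add [swiha,pzf,ovxu] -> 15 lines: xfc pxf mgn qxd swiha pzf ovxu bbsdc tnycs nsmxs wdcbr bvee apwj ywww jqhj
Hunk 4: at line 9 remove [nsmxs,wdcbr,bvee] add [ivrfc] -> 13 lines: xfc pxf mgn qxd swiha pzf ovxu bbsdc tnycs ivrfc apwj ywww jqhj
Hunk 5: at line 3 remove [qxd,swiha] add [tutf,ouv] -> 13 lines: xfc pxf mgn tutf ouv pzf ovxu bbsdc tnycs ivrfc apwj ywww jqhj
Hunk 6: at line 2 remove [mgn] add [fhlra,dcnx,lnia] -> 15 lines: xfc pxf fhlra dcnx lnia tutf ouv pzf ovxu bbsdc tnycs ivrfc apwj ywww jqhj
Hunk 7: at line 1 remove [fhlra,dcnx,lnia] add [tejhl] -> 13 lines: xfc pxf tejhl tutf ouv pzf ovxu bbsdc tnycs ivrfc apwj ywww jqhj

Answer: xfc
pxf
tejhl
tutf
ouv
pzf
ovxu
bbsdc
tnycs
ivrfc
apwj
ywww
jqhj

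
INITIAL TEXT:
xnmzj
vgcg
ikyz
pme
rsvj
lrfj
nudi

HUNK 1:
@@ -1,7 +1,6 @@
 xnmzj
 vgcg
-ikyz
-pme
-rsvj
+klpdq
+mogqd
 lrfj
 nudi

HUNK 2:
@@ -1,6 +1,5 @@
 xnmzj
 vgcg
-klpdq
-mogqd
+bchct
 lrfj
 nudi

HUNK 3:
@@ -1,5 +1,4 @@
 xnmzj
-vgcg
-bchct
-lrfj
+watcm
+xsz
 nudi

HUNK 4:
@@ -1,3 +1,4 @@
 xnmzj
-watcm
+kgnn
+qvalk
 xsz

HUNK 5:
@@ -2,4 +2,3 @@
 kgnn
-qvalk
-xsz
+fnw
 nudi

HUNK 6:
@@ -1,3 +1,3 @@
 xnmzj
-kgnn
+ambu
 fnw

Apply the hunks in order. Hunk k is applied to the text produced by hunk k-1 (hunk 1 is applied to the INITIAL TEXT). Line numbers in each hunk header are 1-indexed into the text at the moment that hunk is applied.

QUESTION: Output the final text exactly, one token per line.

Hunk 1: at line 1 remove [ikyz,pme,rsvj] add [klpdq,mogqd] -> 6 lines: xnmzj vgcg klpdq mogqd lrfj nudi
Hunk 2: at line 1 remove [klpdq,mogqd] add [bchct] -> 5 lines: xnmzj vgcg bchct lrfj nudi
Hunk 3: at line 1 remove [vgcg,bchct,lrfj] add [watcm,xsz] -> 4 lines: xnmzj watcm xsz nudi
Hunk 4: at line 1 remove [watcm] add [kgnn,qvalk] -> 5 lines: xnmzj kgnn qvalk xsz nudi
Hunk 5: at line 2 remove [qvalk,xsz] add [fnw] -> 4 lines: xnmzj kgnn fnw nudi
Hunk 6: at line 1 remove [kgnn] add [ambu] -> 4 lines: xnmzj ambu fnw nudi

Answer: xnmzj
ambu
fnw
nudi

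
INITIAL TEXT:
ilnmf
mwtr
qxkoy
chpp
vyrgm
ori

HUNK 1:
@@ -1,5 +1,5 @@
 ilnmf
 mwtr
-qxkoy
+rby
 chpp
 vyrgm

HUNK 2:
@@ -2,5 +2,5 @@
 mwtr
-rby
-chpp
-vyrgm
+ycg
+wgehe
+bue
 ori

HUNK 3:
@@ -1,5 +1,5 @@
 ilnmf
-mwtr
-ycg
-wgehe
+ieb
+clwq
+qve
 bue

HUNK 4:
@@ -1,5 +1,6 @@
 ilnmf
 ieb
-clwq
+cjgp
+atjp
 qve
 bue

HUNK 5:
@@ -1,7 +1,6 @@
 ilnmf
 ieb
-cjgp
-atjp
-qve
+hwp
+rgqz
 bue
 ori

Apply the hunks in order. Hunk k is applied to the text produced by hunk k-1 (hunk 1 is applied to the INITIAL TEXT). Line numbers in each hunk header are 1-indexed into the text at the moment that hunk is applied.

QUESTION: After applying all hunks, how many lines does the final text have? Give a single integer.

Hunk 1: at line 1 remove [qxkoy] add [rby] -> 6 lines: ilnmf mwtr rby chpp vyrgm ori
Hunk 2: at line 2 remove [rby,chpp,vyrgm] add [ycg,wgehe,bue] -> 6 lines: ilnmf mwtr ycg wgehe bue ori
Hunk 3: at line 1 remove [mwtr,ycg,wgehe] add [ieb,clwq,qve] -> 6 lines: ilnmf ieb clwq qve bue ori
Hunk 4: at line 1 remove [clwq] add [cjgp,atjp] -> 7 lines: ilnmf ieb cjgp atjp qve bue ori
Hunk 5: at line 1 remove [cjgp,atjp,qve] add [hwp,rgqz] -> 6 lines: ilnmf ieb hwp rgqz bue ori
Final line count: 6

Answer: 6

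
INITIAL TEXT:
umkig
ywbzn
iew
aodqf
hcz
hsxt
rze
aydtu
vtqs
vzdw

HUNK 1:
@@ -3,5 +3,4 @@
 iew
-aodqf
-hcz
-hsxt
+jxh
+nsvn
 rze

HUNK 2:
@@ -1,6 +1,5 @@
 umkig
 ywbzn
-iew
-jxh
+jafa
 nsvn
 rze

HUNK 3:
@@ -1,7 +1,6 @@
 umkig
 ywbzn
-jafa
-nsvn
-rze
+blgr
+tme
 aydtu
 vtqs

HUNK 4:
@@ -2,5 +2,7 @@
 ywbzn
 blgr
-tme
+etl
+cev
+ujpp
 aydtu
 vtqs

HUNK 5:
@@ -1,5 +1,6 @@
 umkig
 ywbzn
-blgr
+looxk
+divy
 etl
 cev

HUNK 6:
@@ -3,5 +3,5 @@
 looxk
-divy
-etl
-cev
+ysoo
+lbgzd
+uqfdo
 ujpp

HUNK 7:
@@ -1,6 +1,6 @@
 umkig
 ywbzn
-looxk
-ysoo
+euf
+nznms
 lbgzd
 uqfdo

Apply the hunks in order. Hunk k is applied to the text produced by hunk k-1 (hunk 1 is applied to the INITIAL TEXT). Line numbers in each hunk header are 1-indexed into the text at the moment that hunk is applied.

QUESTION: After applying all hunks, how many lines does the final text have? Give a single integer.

Hunk 1: at line 3 remove [aodqf,hcz,hsxt] add [jxh,nsvn] -> 9 lines: umkig ywbzn iew jxh nsvn rze aydtu vtqs vzdw
Hunk 2: at line 1 remove [iew,jxh] add [jafa] -> 8 lines: umkig ywbzn jafa nsvn rze aydtu vtqs vzdw
Hunk 3: at line 1 remove [jafa,nsvn,rze] add [blgr,tme] -> 7 lines: umkig ywbzn blgr tme aydtu vtqs vzdw
Hunk 4: at line 2 remove [tme] add [etl,cev,ujpp] -> 9 lines: umkig ywbzn blgr etl cev ujpp aydtu vtqs vzdw
Hunk 5: at line 1 remove [blgr] add [looxk,divy] -> 10 lines: umkig ywbzn looxk divy etl cev ujpp aydtu vtqs vzdw
Hunk 6: at line 3 remove [divy,etl,cev] add [ysoo,lbgzd,uqfdo] -> 10 lines: umkig ywbzn looxk ysoo lbgzd uqfdo ujpp aydtu vtqs vzdw
Hunk 7: at line 1 remove [looxk,ysoo] add [euf,nznms] -> 10 lines: umkig ywbzn euf nznms lbgzd uqfdo ujpp aydtu vtqs vzdw
Final line count: 10

Answer: 10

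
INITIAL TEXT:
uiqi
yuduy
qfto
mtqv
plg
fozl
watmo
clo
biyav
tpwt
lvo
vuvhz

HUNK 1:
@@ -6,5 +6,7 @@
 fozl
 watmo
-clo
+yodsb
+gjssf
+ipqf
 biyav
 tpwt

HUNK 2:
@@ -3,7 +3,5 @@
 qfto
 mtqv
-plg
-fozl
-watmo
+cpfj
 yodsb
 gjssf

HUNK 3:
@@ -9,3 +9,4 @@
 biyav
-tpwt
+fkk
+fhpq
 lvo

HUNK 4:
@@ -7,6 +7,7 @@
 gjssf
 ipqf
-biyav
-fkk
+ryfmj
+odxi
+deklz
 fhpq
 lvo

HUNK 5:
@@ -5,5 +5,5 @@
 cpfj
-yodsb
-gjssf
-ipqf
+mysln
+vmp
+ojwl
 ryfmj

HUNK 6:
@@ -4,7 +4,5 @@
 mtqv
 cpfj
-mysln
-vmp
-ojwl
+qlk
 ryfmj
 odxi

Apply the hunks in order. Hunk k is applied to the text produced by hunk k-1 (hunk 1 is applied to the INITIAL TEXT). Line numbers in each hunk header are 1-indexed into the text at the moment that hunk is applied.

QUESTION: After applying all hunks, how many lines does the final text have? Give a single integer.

Hunk 1: at line 6 remove [clo] add [yodsb,gjssf,ipqf] -> 14 lines: uiqi yuduy qfto mtqv plg fozl watmo yodsb gjssf ipqf biyav tpwt lvo vuvhz
Hunk 2: at line 3 remove [plg,fozl,watmo] add [cpfj] -> 12 lines: uiqi yuduy qfto mtqv cpfj yodsb gjssf ipqf biyav tpwt lvo vuvhz
Hunk 3: at line 9 remove [tpwt] add [fkk,fhpq] -> 13 lines: uiqi yuduy qfto mtqv cpfj yodsb gjssf ipqf biyav fkk fhpq lvo vuvhz
Hunk 4: at line 7 remove [biyav,fkk] add [ryfmj,odxi,deklz] -> 14 lines: uiqi yuduy qfto mtqv cpfj yodsb gjssf ipqf ryfmj odxi deklz fhpq lvo vuvhz
Hunk 5: at line 5 remove [yodsb,gjssf,ipqf] add [mysln,vmp,ojwl] -> 14 lines: uiqi yuduy qfto mtqv cpfj mysln vmp ojwl ryfmj odxi deklz fhpq lvo vuvhz
Hunk 6: at line 4 remove [mysln,vmp,ojwl] add [qlk] -> 12 lines: uiqi yuduy qfto mtqv cpfj qlk ryfmj odxi deklz fhpq lvo vuvhz
Final line count: 12

Answer: 12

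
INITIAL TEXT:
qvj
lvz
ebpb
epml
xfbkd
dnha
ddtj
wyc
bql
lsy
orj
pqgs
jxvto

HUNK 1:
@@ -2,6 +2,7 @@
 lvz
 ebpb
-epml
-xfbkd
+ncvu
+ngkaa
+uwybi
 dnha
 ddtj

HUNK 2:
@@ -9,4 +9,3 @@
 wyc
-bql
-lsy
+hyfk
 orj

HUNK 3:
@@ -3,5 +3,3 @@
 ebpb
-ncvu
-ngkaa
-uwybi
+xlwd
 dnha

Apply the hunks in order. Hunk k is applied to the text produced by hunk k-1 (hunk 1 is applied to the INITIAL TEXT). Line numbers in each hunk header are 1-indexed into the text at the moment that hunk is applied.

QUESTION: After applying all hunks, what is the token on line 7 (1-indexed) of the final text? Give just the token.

Answer: wyc

Derivation:
Hunk 1: at line 2 remove [epml,xfbkd] add [ncvu,ngkaa,uwybi] -> 14 lines: qvj lvz ebpb ncvu ngkaa uwybi dnha ddtj wyc bql lsy orj pqgs jxvto
Hunk 2: at line 9 remove [bql,lsy] add [hyfk] -> 13 lines: qvj lvz ebpb ncvu ngkaa uwybi dnha ddtj wyc hyfk orj pqgs jxvto
Hunk 3: at line 3 remove [ncvu,ngkaa,uwybi] add [xlwd] -> 11 lines: qvj lvz ebpb xlwd dnha ddtj wyc hyfk orj pqgs jxvto
Final line 7: wyc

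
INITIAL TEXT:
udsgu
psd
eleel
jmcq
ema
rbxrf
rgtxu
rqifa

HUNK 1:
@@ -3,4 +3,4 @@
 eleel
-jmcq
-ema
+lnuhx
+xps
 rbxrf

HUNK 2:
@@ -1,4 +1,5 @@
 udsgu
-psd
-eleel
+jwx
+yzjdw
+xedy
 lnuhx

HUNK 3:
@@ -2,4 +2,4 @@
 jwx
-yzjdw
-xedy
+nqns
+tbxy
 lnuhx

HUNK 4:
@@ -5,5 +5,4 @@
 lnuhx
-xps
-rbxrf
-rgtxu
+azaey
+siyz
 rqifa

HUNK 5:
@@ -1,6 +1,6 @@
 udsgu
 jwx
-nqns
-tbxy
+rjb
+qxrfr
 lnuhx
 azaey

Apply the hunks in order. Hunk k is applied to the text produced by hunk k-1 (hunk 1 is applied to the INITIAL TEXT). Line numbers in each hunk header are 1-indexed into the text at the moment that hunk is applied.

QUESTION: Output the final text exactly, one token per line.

Answer: udsgu
jwx
rjb
qxrfr
lnuhx
azaey
siyz
rqifa

Derivation:
Hunk 1: at line 3 remove [jmcq,ema] add [lnuhx,xps] -> 8 lines: udsgu psd eleel lnuhx xps rbxrf rgtxu rqifa
Hunk 2: at line 1 remove [psd,eleel] add [jwx,yzjdw,xedy] -> 9 lines: udsgu jwx yzjdw xedy lnuhx xps rbxrf rgtxu rqifa
Hunk 3: at line 2 remove [yzjdw,xedy] add [nqns,tbxy] -> 9 lines: udsgu jwx nqns tbxy lnuhx xps rbxrf rgtxu rqifa
Hunk 4: at line 5 remove [xps,rbxrf,rgtxu] add [azaey,siyz] -> 8 lines: udsgu jwx nqns tbxy lnuhx azaey siyz rqifa
Hunk 5: at line 1 remove [nqns,tbxy] add [rjb,qxrfr] -> 8 lines: udsgu jwx rjb qxrfr lnuhx azaey siyz rqifa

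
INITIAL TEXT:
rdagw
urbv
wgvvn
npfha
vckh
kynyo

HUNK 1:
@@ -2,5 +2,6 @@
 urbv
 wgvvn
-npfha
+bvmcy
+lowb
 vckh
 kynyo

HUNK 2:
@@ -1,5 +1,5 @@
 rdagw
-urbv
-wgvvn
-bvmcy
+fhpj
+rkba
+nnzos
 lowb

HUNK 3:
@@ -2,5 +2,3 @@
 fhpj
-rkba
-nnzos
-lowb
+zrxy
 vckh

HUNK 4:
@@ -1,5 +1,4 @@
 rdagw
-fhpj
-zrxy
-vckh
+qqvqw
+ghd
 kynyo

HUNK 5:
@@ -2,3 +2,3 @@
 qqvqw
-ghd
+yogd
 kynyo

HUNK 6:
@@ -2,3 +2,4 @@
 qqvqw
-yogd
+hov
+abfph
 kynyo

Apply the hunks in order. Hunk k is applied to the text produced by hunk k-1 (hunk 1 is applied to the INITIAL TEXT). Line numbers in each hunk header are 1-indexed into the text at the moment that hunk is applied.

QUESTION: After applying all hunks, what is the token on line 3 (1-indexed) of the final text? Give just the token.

Answer: hov

Derivation:
Hunk 1: at line 2 remove [npfha] add [bvmcy,lowb] -> 7 lines: rdagw urbv wgvvn bvmcy lowb vckh kynyo
Hunk 2: at line 1 remove [urbv,wgvvn,bvmcy] add [fhpj,rkba,nnzos] -> 7 lines: rdagw fhpj rkba nnzos lowb vckh kynyo
Hunk 3: at line 2 remove [rkba,nnzos,lowb] add [zrxy] -> 5 lines: rdagw fhpj zrxy vckh kynyo
Hunk 4: at line 1 remove [fhpj,zrxy,vckh] add [qqvqw,ghd] -> 4 lines: rdagw qqvqw ghd kynyo
Hunk 5: at line 2 remove [ghd] add [yogd] -> 4 lines: rdagw qqvqw yogd kynyo
Hunk 6: at line 2 remove [yogd] add [hov,abfph] -> 5 lines: rdagw qqvqw hov abfph kynyo
Final line 3: hov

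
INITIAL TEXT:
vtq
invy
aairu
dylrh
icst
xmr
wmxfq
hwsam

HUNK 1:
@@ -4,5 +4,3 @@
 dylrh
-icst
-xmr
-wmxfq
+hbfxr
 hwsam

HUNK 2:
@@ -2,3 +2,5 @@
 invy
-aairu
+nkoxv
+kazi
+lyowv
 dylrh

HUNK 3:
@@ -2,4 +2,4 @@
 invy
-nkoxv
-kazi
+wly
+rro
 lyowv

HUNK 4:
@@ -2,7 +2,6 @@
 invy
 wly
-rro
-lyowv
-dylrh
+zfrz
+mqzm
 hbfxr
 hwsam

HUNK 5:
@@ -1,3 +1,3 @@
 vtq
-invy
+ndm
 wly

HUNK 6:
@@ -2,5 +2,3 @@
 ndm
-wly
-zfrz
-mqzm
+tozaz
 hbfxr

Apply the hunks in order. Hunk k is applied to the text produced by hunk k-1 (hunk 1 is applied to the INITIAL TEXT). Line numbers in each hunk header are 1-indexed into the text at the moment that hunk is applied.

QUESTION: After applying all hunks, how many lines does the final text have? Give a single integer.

Answer: 5

Derivation:
Hunk 1: at line 4 remove [icst,xmr,wmxfq] add [hbfxr] -> 6 lines: vtq invy aairu dylrh hbfxr hwsam
Hunk 2: at line 2 remove [aairu] add [nkoxv,kazi,lyowv] -> 8 lines: vtq invy nkoxv kazi lyowv dylrh hbfxr hwsam
Hunk 3: at line 2 remove [nkoxv,kazi] add [wly,rro] -> 8 lines: vtq invy wly rro lyowv dylrh hbfxr hwsam
Hunk 4: at line 2 remove [rro,lyowv,dylrh] add [zfrz,mqzm] -> 7 lines: vtq invy wly zfrz mqzm hbfxr hwsam
Hunk 5: at line 1 remove [invy] add [ndm] -> 7 lines: vtq ndm wly zfrz mqzm hbfxr hwsam
Hunk 6: at line 2 remove [wly,zfrz,mqzm] add [tozaz] -> 5 lines: vtq ndm tozaz hbfxr hwsam
Final line count: 5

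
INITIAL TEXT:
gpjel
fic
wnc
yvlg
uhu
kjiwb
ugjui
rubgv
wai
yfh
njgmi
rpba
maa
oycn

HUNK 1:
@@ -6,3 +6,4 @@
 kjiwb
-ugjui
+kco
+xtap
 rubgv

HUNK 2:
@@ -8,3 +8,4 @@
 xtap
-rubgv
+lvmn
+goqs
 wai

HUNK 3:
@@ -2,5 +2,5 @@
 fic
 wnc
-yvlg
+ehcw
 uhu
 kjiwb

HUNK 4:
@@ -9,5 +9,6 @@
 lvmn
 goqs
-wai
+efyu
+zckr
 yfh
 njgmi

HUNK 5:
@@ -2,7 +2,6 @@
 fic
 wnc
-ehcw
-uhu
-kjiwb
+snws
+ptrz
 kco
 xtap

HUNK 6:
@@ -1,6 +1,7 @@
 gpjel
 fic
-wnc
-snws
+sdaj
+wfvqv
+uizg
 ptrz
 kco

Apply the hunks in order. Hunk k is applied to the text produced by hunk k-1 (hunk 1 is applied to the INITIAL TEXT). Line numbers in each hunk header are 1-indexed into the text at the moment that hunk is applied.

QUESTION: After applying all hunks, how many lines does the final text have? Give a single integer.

Answer: 17

Derivation:
Hunk 1: at line 6 remove [ugjui] add [kco,xtap] -> 15 lines: gpjel fic wnc yvlg uhu kjiwb kco xtap rubgv wai yfh njgmi rpba maa oycn
Hunk 2: at line 8 remove [rubgv] add [lvmn,goqs] -> 16 lines: gpjel fic wnc yvlg uhu kjiwb kco xtap lvmn goqs wai yfh njgmi rpba maa oycn
Hunk 3: at line 2 remove [yvlg] add [ehcw] -> 16 lines: gpjel fic wnc ehcw uhu kjiwb kco xtap lvmn goqs wai yfh njgmi rpba maa oycn
Hunk 4: at line 9 remove [wai] add [efyu,zckr] -> 17 lines: gpjel fic wnc ehcw uhu kjiwb kco xtap lvmn goqs efyu zckr yfh njgmi rpba maa oycn
Hunk 5: at line 2 remove [ehcw,uhu,kjiwb] add [snws,ptrz] -> 16 lines: gpjel fic wnc snws ptrz kco xtap lvmn goqs efyu zckr yfh njgmi rpba maa oycn
Hunk 6: at line 1 remove [wnc,snws] add [sdaj,wfvqv,uizg] -> 17 lines: gpjel fic sdaj wfvqv uizg ptrz kco xtap lvmn goqs efyu zckr yfh njgmi rpba maa oycn
Final line count: 17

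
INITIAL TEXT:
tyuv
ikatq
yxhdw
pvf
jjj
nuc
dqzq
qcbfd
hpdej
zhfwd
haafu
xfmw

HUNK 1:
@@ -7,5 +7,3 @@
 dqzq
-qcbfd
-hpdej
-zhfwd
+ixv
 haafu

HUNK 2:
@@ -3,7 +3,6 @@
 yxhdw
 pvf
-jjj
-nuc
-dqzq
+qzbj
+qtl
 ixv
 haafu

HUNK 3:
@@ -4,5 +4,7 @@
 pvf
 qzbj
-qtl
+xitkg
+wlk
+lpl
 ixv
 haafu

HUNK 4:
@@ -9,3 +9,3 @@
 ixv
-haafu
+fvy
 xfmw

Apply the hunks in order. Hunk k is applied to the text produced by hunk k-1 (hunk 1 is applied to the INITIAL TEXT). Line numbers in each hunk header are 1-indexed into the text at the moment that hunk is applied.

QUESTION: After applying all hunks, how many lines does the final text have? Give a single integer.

Hunk 1: at line 7 remove [qcbfd,hpdej,zhfwd] add [ixv] -> 10 lines: tyuv ikatq yxhdw pvf jjj nuc dqzq ixv haafu xfmw
Hunk 2: at line 3 remove [jjj,nuc,dqzq] add [qzbj,qtl] -> 9 lines: tyuv ikatq yxhdw pvf qzbj qtl ixv haafu xfmw
Hunk 3: at line 4 remove [qtl] add [xitkg,wlk,lpl] -> 11 lines: tyuv ikatq yxhdw pvf qzbj xitkg wlk lpl ixv haafu xfmw
Hunk 4: at line 9 remove [haafu] add [fvy] -> 11 lines: tyuv ikatq yxhdw pvf qzbj xitkg wlk lpl ixv fvy xfmw
Final line count: 11

Answer: 11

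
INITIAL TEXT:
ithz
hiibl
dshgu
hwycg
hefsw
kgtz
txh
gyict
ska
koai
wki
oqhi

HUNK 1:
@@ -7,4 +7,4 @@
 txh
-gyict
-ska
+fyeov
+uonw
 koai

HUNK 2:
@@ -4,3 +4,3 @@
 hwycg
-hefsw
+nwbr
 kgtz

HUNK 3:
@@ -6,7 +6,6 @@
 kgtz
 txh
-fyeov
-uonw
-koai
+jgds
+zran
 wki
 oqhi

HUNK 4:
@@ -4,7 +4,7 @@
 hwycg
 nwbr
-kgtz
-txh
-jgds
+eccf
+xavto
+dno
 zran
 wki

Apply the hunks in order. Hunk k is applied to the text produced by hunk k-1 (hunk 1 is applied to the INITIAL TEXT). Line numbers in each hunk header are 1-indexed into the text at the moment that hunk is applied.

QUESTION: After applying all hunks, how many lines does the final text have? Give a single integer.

Answer: 11

Derivation:
Hunk 1: at line 7 remove [gyict,ska] add [fyeov,uonw] -> 12 lines: ithz hiibl dshgu hwycg hefsw kgtz txh fyeov uonw koai wki oqhi
Hunk 2: at line 4 remove [hefsw] add [nwbr] -> 12 lines: ithz hiibl dshgu hwycg nwbr kgtz txh fyeov uonw koai wki oqhi
Hunk 3: at line 6 remove [fyeov,uonw,koai] add [jgds,zran] -> 11 lines: ithz hiibl dshgu hwycg nwbr kgtz txh jgds zran wki oqhi
Hunk 4: at line 4 remove [kgtz,txh,jgds] add [eccf,xavto,dno] -> 11 lines: ithz hiibl dshgu hwycg nwbr eccf xavto dno zran wki oqhi
Final line count: 11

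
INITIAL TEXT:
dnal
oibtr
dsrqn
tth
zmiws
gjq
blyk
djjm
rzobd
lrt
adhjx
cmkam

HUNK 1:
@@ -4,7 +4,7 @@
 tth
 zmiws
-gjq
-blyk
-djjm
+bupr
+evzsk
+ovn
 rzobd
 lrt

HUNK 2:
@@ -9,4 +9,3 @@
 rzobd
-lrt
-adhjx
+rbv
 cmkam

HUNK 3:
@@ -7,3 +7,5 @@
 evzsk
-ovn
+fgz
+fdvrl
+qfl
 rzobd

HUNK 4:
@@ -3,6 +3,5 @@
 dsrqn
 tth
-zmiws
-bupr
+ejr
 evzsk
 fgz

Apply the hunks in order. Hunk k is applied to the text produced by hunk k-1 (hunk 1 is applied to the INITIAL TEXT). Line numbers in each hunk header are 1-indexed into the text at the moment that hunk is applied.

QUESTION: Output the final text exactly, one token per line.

Hunk 1: at line 4 remove [gjq,blyk,djjm] add [bupr,evzsk,ovn] -> 12 lines: dnal oibtr dsrqn tth zmiws bupr evzsk ovn rzobd lrt adhjx cmkam
Hunk 2: at line 9 remove [lrt,adhjx] add [rbv] -> 11 lines: dnal oibtr dsrqn tth zmiws bupr evzsk ovn rzobd rbv cmkam
Hunk 3: at line 7 remove [ovn] add [fgz,fdvrl,qfl] -> 13 lines: dnal oibtr dsrqn tth zmiws bupr evzsk fgz fdvrl qfl rzobd rbv cmkam
Hunk 4: at line 3 remove [zmiws,bupr] add [ejr] -> 12 lines: dnal oibtr dsrqn tth ejr evzsk fgz fdvrl qfl rzobd rbv cmkam

Answer: dnal
oibtr
dsrqn
tth
ejr
evzsk
fgz
fdvrl
qfl
rzobd
rbv
cmkam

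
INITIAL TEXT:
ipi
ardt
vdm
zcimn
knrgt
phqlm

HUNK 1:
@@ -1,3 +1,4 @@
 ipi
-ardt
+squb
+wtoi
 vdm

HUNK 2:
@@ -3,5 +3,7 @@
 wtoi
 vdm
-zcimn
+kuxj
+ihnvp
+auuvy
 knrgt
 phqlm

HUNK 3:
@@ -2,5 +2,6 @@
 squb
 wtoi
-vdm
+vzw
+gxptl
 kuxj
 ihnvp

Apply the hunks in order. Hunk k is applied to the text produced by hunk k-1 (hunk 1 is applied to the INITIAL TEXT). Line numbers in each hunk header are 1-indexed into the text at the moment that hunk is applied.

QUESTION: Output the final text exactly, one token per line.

Answer: ipi
squb
wtoi
vzw
gxptl
kuxj
ihnvp
auuvy
knrgt
phqlm

Derivation:
Hunk 1: at line 1 remove [ardt] add [squb,wtoi] -> 7 lines: ipi squb wtoi vdm zcimn knrgt phqlm
Hunk 2: at line 3 remove [zcimn] add [kuxj,ihnvp,auuvy] -> 9 lines: ipi squb wtoi vdm kuxj ihnvp auuvy knrgt phqlm
Hunk 3: at line 2 remove [vdm] add [vzw,gxptl] -> 10 lines: ipi squb wtoi vzw gxptl kuxj ihnvp auuvy knrgt phqlm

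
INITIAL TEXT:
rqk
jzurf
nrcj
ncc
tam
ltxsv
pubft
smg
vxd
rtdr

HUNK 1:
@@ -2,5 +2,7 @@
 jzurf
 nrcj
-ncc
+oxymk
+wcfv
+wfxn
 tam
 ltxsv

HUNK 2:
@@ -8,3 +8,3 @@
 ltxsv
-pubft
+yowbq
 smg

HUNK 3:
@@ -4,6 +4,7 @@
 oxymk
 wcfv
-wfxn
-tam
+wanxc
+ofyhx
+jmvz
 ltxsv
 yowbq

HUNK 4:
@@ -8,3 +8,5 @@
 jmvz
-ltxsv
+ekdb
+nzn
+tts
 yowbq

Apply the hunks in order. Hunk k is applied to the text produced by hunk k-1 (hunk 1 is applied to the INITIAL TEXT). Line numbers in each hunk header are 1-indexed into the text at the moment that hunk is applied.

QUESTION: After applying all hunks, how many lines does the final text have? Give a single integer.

Hunk 1: at line 2 remove [ncc] add [oxymk,wcfv,wfxn] -> 12 lines: rqk jzurf nrcj oxymk wcfv wfxn tam ltxsv pubft smg vxd rtdr
Hunk 2: at line 8 remove [pubft] add [yowbq] -> 12 lines: rqk jzurf nrcj oxymk wcfv wfxn tam ltxsv yowbq smg vxd rtdr
Hunk 3: at line 4 remove [wfxn,tam] add [wanxc,ofyhx,jmvz] -> 13 lines: rqk jzurf nrcj oxymk wcfv wanxc ofyhx jmvz ltxsv yowbq smg vxd rtdr
Hunk 4: at line 8 remove [ltxsv] add [ekdb,nzn,tts] -> 15 lines: rqk jzurf nrcj oxymk wcfv wanxc ofyhx jmvz ekdb nzn tts yowbq smg vxd rtdr
Final line count: 15

Answer: 15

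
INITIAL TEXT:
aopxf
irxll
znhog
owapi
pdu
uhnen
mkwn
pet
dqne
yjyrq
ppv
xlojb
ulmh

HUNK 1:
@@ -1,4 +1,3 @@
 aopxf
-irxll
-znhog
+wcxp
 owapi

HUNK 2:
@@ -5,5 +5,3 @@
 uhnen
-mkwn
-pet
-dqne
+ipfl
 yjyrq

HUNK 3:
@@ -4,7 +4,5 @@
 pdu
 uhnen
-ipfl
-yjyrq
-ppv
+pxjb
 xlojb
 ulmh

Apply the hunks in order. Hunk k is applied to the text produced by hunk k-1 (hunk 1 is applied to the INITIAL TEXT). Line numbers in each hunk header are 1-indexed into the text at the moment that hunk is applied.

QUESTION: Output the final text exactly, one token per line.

Hunk 1: at line 1 remove [irxll,znhog] add [wcxp] -> 12 lines: aopxf wcxp owapi pdu uhnen mkwn pet dqne yjyrq ppv xlojb ulmh
Hunk 2: at line 5 remove [mkwn,pet,dqne] add [ipfl] -> 10 lines: aopxf wcxp owapi pdu uhnen ipfl yjyrq ppv xlojb ulmh
Hunk 3: at line 4 remove [ipfl,yjyrq,ppv] add [pxjb] -> 8 lines: aopxf wcxp owapi pdu uhnen pxjb xlojb ulmh

Answer: aopxf
wcxp
owapi
pdu
uhnen
pxjb
xlojb
ulmh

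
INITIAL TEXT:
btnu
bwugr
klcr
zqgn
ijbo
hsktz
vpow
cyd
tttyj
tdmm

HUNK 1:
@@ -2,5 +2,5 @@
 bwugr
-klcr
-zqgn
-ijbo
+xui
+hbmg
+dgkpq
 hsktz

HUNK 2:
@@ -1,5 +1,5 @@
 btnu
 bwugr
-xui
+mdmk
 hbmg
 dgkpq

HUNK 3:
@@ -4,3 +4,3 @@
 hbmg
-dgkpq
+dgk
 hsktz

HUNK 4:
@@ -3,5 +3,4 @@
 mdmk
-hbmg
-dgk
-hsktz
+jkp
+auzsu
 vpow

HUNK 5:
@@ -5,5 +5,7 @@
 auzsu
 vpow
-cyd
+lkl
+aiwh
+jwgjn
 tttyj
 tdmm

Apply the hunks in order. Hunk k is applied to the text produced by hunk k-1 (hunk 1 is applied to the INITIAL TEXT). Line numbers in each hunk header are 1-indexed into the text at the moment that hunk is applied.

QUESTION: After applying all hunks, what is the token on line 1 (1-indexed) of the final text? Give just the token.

Answer: btnu

Derivation:
Hunk 1: at line 2 remove [klcr,zqgn,ijbo] add [xui,hbmg,dgkpq] -> 10 lines: btnu bwugr xui hbmg dgkpq hsktz vpow cyd tttyj tdmm
Hunk 2: at line 1 remove [xui] add [mdmk] -> 10 lines: btnu bwugr mdmk hbmg dgkpq hsktz vpow cyd tttyj tdmm
Hunk 3: at line 4 remove [dgkpq] add [dgk] -> 10 lines: btnu bwugr mdmk hbmg dgk hsktz vpow cyd tttyj tdmm
Hunk 4: at line 3 remove [hbmg,dgk,hsktz] add [jkp,auzsu] -> 9 lines: btnu bwugr mdmk jkp auzsu vpow cyd tttyj tdmm
Hunk 5: at line 5 remove [cyd] add [lkl,aiwh,jwgjn] -> 11 lines: btnu bwugr mdmk jkp auzsu vpow lkl aiwh jwgjn tttyj tdmm
Final line 1: btnu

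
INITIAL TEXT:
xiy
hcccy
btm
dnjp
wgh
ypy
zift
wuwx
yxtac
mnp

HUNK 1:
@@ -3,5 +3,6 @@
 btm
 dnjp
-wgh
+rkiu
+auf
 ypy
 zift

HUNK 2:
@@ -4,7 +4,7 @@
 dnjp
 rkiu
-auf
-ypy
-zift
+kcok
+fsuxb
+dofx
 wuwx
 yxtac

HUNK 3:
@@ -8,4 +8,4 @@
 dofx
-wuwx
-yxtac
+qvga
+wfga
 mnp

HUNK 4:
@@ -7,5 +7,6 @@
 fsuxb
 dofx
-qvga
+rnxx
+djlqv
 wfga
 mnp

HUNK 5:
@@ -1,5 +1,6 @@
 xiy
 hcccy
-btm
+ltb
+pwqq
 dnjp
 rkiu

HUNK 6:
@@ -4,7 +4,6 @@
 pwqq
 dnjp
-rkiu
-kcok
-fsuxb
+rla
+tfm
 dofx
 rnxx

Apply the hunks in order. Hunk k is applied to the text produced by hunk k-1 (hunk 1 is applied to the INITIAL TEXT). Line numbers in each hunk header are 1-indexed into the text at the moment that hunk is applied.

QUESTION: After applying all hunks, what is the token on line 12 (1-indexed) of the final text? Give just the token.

Hunk 1: at line 3 remove [wgh] add [rkiu,auf] -> 11 lines: xiy hcccy btm dnjp rkiu auf ypy zift wuwx yxtac mnp
Hunk 2: at line 4 remove [auf,ypy,zift] add [kcok,fsuxb,dofx] -> 11 lines: xiy hcccy btm dnjp rkiu kcok fsuxb dofx wuwx yxtac mnp
Hunk 3: at line 8 remove [wuwx,yxtac] add [qvga,wfga] -> 11 lines: xiy hcccy btm dnjp rkiu kcok fsuxb dofx qvga wfga mnp
Hunk 4: at line 7 remove [qvga] add [rnxx,djlqv] -> 12 lines: xiy hcccy btm dnjp rkiu kcok fsuxb dofx rnxx djlqv wfga mnp
Hunk 5: at line 1 remove [btm] add [ltb,pwqq] -> 13 lines: xiy hcccy ltb pwqq dnjp rkiu kcok fsuxb dofx rnxx djlqv wfga mnp
Hunk 6: at line 4 remove [rkiu,kcok,fsuxb] add [rla,tfm] -> 12 lines: xiy hcccy ltb pwqq dnjp rla tfm dofx rnxx djlqv wfga mnp
Final line 12: mnp

Answer: mnp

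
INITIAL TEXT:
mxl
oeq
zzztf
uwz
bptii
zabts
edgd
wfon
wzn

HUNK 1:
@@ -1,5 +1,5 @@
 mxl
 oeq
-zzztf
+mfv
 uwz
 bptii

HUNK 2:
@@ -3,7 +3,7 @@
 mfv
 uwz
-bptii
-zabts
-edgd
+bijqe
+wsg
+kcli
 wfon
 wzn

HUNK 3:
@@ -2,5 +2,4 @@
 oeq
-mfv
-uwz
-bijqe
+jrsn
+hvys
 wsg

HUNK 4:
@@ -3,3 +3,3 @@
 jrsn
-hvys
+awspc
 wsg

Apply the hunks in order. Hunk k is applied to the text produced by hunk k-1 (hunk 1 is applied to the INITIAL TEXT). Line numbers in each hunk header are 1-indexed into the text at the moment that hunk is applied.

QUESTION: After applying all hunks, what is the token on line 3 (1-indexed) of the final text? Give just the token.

Answer: jrsn

Derivation:
Hunk 1: at line 1 remove [zzztf] add [mfv] -> 9 lines: mxl oeq mfv uwz bptii zabts edgd wfon wzn
Hunk 2: at line 3 remove [bptii,zabts,edgd] add [bijqe,wsg,kcli] -> 9 lines: mxl oeq mfv uwz bijqe wsg kcli wfon wzn
Hunk 3: at line 2 remove [mfv,uwz,bijqe] add [jrsn,hvys] -> 8 lines: mxl oeq jrsn hvys wsg kcli wfon wzn
Hunk 4: at line 3 remove [hvys] add [awspc] -> 8 lines: mxl oeq jrsn awspc wsg kcli wfon wzn
Final line 3: jrsn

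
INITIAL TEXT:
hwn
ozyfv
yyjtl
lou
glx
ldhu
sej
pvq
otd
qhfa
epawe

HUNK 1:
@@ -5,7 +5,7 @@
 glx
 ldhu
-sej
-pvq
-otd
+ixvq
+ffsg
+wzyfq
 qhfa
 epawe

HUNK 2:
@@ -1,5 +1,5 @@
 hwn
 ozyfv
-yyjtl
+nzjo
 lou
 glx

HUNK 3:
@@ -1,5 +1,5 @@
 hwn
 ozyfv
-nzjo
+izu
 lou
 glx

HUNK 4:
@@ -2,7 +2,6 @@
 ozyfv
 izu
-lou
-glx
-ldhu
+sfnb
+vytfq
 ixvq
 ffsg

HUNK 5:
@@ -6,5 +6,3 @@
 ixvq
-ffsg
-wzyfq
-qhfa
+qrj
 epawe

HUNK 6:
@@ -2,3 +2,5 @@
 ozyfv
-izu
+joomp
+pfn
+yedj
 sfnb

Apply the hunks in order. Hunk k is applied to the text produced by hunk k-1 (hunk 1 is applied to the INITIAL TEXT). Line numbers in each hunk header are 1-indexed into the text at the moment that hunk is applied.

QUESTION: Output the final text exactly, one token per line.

Answer: hwn
ozyfv
joomp
pfn
yedj
sfnb
vytfq
ixvq
qrj
epawe

Derivation:
Hunk 1: at line 5 remove [sej,pvq,otd] add [ixvq,ffsg,wzyfq] -> 11 lines: hwn ozyfv yyjtl lou glx ldhu ixvq ffsg wzyfq qhfa epawe
Hunk 2: at line 1 remove [yyjtl] add [nzjo] -> 11 lines: hwn ozyfv nzjo lou glx ldhu ixvq ffsg wzyfq qhfa epawe
Hunk 3: at line 1 remove [nzjo] add [izu] -> 11 lines: hwn ozyfv izu lou glx ldhu ixvq ffsg wzyfq qhfa epawe
Hunk 4: at line 2 remove [lou,glx,ldhu] add [sfnb,vytfq] -> 10 lines: hwn ozyfv izu sfnb vytfq ixvq ffsg wzyfq qhfa epawe
Hunk 5: at line 6 remove [ffsg,wzyfq,qhfa] add [qrj] -> 8 lines: hwn ozyfv izu sfnb vytfq ixvq qrj epawe
Hunk 6: at line 2 remove [izu] add [joomp,pfn,yedj] -> 10 lines: hwn ozyfv joomp pfn yedj sfnb vytfq ixvq qrj epawe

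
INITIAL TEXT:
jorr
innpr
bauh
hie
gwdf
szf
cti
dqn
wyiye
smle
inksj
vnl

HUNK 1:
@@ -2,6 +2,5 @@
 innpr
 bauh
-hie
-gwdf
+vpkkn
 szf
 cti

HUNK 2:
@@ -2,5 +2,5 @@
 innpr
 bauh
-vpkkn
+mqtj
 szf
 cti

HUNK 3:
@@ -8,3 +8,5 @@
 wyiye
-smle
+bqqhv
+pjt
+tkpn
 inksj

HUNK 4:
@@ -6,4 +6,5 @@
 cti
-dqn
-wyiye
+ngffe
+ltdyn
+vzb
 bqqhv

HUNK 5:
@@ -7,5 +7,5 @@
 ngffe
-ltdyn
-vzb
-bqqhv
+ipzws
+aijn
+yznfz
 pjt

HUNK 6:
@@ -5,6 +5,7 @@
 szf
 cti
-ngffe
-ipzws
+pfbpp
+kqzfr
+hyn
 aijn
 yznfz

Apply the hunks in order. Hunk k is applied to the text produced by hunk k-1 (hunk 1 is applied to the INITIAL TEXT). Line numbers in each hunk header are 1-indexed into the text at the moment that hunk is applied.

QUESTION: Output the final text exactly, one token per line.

Answer: jorr
innpr
bauh
mqtj
szf
cti
pfbpp
kqzfr
hyn
aijn
yznfz
pjt
tkpn
inksj
vnl

Derivation:
Hunk 1: at line 2 remove [hie,gwdf] add [vpkkn] -> 11 lines: jorr innpr bauh vpkkn szf cti dqn wyiye smle inksj vnl
Hunk 2: at line 2 remove [vpkkn] add [mqtj] -> 11 lines: jorr innpr bauh mqtj szf cti dqn wyiye smle inksj vnl
Hunk 3: at line 8 remove [smle] add [bqqhv,pjt,tkpn] -> 13 lines: jorr innpr bauh mqtj szf cti dqn wyiye bqqhv pjt tkpn inksj vnl
Hunk 4: at line 6 remove [dqn,wyiye] add [ngffe,ltdyn,vzb] -> 14 lines: jorr innpr bauh mqtj szf cti ngffe ltdyn vzb bqqhv pjt tkpn inksj vnl
Hunk 5: at line 7 remove [ltdyn,vzb,bqqhv] add [ipzws,aijn,yznfz] -> 14 lines: jorr innpr bauh mqtj szf cti ngffe ipzws aijn yznfz pjt tkpn inksj vnl
Hunk 6: at line 5 remove [ngffe,ipzws] add [pfbpp,kqzfr,hyn] -> 15 lines: jorr innpr bauh mqtj szf cti pfbpp kqzfr hyn aijn yznfz pjt tkpn inksj vnl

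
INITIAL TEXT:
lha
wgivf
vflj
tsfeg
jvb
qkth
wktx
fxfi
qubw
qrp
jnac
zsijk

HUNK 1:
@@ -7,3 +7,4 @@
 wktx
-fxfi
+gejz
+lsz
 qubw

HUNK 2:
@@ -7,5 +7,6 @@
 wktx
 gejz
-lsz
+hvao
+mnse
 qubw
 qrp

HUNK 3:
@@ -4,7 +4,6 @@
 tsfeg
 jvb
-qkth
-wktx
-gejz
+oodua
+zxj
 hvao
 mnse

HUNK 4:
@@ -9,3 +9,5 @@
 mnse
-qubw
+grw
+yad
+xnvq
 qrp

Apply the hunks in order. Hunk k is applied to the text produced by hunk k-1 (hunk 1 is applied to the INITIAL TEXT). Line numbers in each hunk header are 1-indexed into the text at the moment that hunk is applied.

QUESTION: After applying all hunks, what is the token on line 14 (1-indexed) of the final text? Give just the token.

Hunk 1: at line 7 remove [fxfi] add [gejz,lsz] -> 13 lines: lha wgivf vflj tsfeg jvb qkth wktx gejz lsz qubw qrp jnac zsijk
Hunk 2: at line 7 remove [lsz] add [hvao,mnse] -> 14 lines: lha wgivf vflj tsfeg jvb qkth wktx gejz hvao mnse qubw qrp jnac zsijk
Hunk 3: at line 4 remove [qkth,wktx,gejz] add [oodua,zxj] -> 13 lines: lha wgivf vflj tsfeg jvb oodua zxj hvao mnse qubw qrp jnac zsijk
Hunk 4: at line 9 remove [qubw] add [grw,yad,xnvq] -> 15 lines: lha wgivf vflj tsfeg jvb oodua zxj hvao mnse grw yad xnvq qrp jnac zsijk
Final line 14: jnac

Answer: jnac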